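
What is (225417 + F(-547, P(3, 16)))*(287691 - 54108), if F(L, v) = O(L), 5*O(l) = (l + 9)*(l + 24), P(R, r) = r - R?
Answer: 328992078597/5 ≈ 6.5798e+10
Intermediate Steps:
O(l) = (9 + l)*(24 + l)/5 (O(l) = ((l + 9)*(l + 24))/5 = ((9 + l)*(24 + l))/5 = (9 + l)*(24 + l)/5)
F(L, v) = 216/5 + L²/5 + 33*L/5
(225417 + F(-547, P(3, 16)))*(287691 - 54108) = (225417 + (216/5 + (⅕)*(-547)² + (33/5)*(-547)))*(287691 - 54108) = (225417 + (216/5 + (⅕)*299209 - 18051/5))*233583 = (225417 + (216/5 + 299209/5 - 18051/5))*233583 = (225417 + 281374/5)*233583 = (1408459/5)*233583 = 328992078597/5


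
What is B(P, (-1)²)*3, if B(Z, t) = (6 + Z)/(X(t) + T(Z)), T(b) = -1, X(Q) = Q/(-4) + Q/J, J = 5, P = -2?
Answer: -80/7 ≈ -11.429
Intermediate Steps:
X(Q) = -Q/20 (X(Q) = Q/(-4) + Q/5 = Q*(-¼) + Q*(⅕) = -Q/4 + Q/5 = -Q/20)
B(Z, t) = (6 + Z)/(-1 - t/20) (B(Z, t) = (6 + Z)/(-t/20 - 1) = (6 + Z)/(-1 - t/20))
B(P, (-1)²)*3 = (20*(-6 - 1*(-2))/(20 + (-1)²))*3 = (20*(-6 + 2)/(20 + 1))*3 = (20*(-4)/21)*3 = (20*(1/21)*(-4))*3 = -80/21*3 = -80/7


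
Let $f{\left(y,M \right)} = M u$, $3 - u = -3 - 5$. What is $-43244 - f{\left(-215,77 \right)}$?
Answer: $-44091$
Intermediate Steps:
$u = 11$ ($u = 3 - \left(-3 - 5\right) = 3 - -8 = 3 + 8 = 11$)
$f{\left(y,M \right)} = 11 M$ ($f{\left(y,M \right)} = M 11 = 11 M$)
$-43244 - f{\left(-215,77 \right)} = -43244 - 11 \cdot 77 = -43244 - 847 = -44091$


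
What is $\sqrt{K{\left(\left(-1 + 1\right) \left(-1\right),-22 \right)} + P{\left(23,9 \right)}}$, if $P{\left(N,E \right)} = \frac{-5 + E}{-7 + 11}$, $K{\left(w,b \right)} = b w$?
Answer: $1$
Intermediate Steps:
$P{\left(N,E \right)} = - \frac{5}{4} + \frac{E}{4}$ ($P{\left(N,E \right)} = \frac{-5 + E}{4} = \left(-5 + E\right) \frac{1}{4} = - \frac{5}{4} + \frac{E}{4}$)
$\sqrt{K{\left(\left(-1 + 1\right) \left(-1\right),-22 \right)} + P{\left(23,9 \right)}} = \sqrt{- 22 \left(-1 + 1\right) \left(-1\right) + \left(- \frac{5}{4} + \frac{1}{4} \cdot 9\right)} = \sqrt{- 22 \cdot 0 \left(-1\right) + \left(- \frac{5}{4} + \frac{9}{4}\right)} = \sqrt{\left(-22\right) 0 + 1} = \sqrt{0 + 1} = \sqrt{1} = 1$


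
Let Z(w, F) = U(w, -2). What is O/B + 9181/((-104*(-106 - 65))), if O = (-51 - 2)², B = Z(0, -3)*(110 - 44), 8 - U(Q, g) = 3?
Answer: 8830831/978120 ≈ 9.0284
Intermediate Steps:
U(Q, g) = 5 (U(Q, g) = 8 - 1*3 = 8 - 3 = 5)
Z(w, F) = 5
B = 330 (B = 5*(110 - 44) = 5*66 = 330)
O = 2809 (O = (-53)² = 2809)
O/B + 9181/((-104*(-106 - 65))) = 2809/330 + 9181/((-104*(-106 - 65))) = 2809*(1/330) + 9181/((-104*(-171))) = 2809/330 + 9181/17784 = 8830831/978120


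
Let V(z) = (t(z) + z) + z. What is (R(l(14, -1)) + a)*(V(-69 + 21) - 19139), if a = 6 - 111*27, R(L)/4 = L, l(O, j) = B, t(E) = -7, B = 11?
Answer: 56706174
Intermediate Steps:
l(O, j) = 11
V(z) = -7 + 2*z (V(z) = (-7 + z) + z = -7 + 2*z)
R(L) = 4*L
a = -2991 (a = 6 - 2997 = -2991)
(R(l(14, -1)) + a)*(V(-69 + 21) - 19139) = (4*11 - 2991)*((-7 + 2*(-69 + 21)) - 19139) = (44 - 2991)*((-7 + 2*(-48)) - 19139) = -2947*((-7 - 96) - 19139) = -2947*(-103 - 19139) = -2947*(-19242) = 56706174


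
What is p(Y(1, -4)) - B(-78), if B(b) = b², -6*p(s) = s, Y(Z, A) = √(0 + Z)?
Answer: -36505/6 ≈ -6084.2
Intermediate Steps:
Y(Z, A) = √Z
p(s) = -s/6
p(Y(1, -4)) - B(-78) = -√1/6 - 1*(-78)² = -⅙*1 - 1*6084 = -⅙ - 6084 = -36505/6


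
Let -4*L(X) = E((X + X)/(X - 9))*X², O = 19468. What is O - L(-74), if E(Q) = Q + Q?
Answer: 2021068/83 ≈ 24350.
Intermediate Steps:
E(Q) = 2*Q
L(X) = -X³/(-9 + X) (L(X) = -2*((X + X)/(X - 9))*X²/4 = -2*((2*X)/(-9 + X))*X²/4 = -2*(2*X/(-9 + X))*X²/4 = -4*X/(-9 + X)*X²/4 = -X³/(-9 + X))
O - L(-74) = 19468 - (-1)*(-74)³/(-9 - 74) = 19468 - (-1)*(-405224)/(-83) = 19468 - (-1)*(-405224)*(-1)/83 = 19468 - 1*(-405224/83) = 19468 + 405224/83 = 2021068/83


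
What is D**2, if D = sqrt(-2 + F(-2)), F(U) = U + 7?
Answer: 3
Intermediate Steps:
F(U) = 7 + U
D = sqrt(3) (D = sqrt(-2 + (7 - 2)) = sqrt(-2 + 5) = sqrt(3) ≈ 1.7320)
D**2 = (sqrt(3))**2 = 3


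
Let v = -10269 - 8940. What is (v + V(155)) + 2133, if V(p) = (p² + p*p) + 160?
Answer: 31134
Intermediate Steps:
V(p) = 160 + 2*p² (V(p) = (p² + p²) + 160 = 2*p² + 160 = 160 + 2*p²)
v = -19209
(v + V(155)) + 2133 = (-19209 + (160 + 2*155²)) + 2133 = (-19209 + (160 + 2*24025)) + 2133 = (-19209 + (160 + 48050)) + 2133 = (-19209 + 48210) + 2133 = 29001 + 2133 = 31134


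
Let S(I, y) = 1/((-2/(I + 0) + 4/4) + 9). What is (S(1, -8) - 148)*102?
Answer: -60333/4 ≈ -15083.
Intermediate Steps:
S(I, y) = 1/(10 - 2/I) (S(I, y) = 1/((-2/I + 4*(¼)) + 9) = 1/((-2/I + 1) + 9) = 1/((1 - 2/I) + 9) = 1/(10 - 2/I))
(S(1, -8) - 148)*102 = ((½)*1/(-1 + 5*1) - 148)*102 = ((½)*1/(-1 + 5) - 148)*102 = ((½)*1/4 - 148)*102 = ((½)*1*(¼) - 148)*102 = (⅛ - 148)*102 = -1183/8*102 = -60333/4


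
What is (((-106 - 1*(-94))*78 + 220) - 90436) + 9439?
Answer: -81713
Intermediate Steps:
(((-106 - 1*(-94))*78 + 220) - 90436) + 9439 = (((-106 + 94)*78 + 220) - 90436) + 9439 = ((-12*78 + 220) - 90436) + 9439 = ((-936 + 220) - 90436) + 9439 = (-716 - 90436) + 9439 = -91152 + 9439 = -81713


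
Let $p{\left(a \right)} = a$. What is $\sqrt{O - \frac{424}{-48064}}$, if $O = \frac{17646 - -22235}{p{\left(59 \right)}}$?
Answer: $\frac{5 \sqrt{849343890086}}{177236} \approx 25.999$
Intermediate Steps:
$O = \frac{39881}{59}$ ($O = \frac{17646 - -22235}{59} = \left(17646 + 22235\right) \frac{1}{59} = 39881 \cdot \frac{1}{59} = \frac{39881}{59} \approx 675.95$)
$\sqrt{O - \frac{424}{-48064}} = \sqrt{\frac{39881}{59} - \frac{424}{-48064}} = \sqrt{\frac{39881}{59} - - \frac{53}{6008}} = \sqrt{\frac{39881}{59} + \frac{53}{6008}} = \sqrt{\frac{239608175}{354472}} = \frac{5 \sqrt{849343890086}}{177236}$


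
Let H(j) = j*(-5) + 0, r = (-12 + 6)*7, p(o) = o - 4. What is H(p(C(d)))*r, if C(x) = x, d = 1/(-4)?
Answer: -1785/2 ≈ -892.50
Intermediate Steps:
d = -1/4 ≈ -0.25000
p(o) = -4 + o
r = -42 (r = -6*7 = -42)
H(j) = -5*j (H(j) = -5*j + 0 = -5*j)
H(p(C(d)))*r = -5*(-4 - 1/4)*(-42) = -5*(-17/4)*(-42) = (85/4)*(-42) = -1785/2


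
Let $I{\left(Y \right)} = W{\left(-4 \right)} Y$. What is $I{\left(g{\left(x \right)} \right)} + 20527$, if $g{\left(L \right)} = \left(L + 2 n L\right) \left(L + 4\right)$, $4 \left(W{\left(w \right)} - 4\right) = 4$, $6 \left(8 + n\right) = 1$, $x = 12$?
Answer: $6447$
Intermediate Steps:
$n = - \frac{47}{6}$ ($n = -8 + \frac{1}{6} \cdot 1 = -8 + \frac{1}{6} = - \frac{47}{6} \approx -7.8333$)
$W{\left(w \right)} = 5$ ($W{\left(w \right)} = 4 + \frac{1}{4} \cdot 4 = 4 + 1 = 5$)
$g{\left(L \right)} = - \frac{44 L \left(4 + L\right)}{3}$ ($g{\left(L \right)} = \left(L + 2 \left(- \frac{47}{6}\right) L\right) \left(L + 4\right) = \left(L - \frac{47 L}{3}\right) \left(4 + L\right) = - \frac{44 L}{3} \left(4 + L\right) = - \frac{44 L \left(4 + L\right)}{3}$)
$I{\left(Y \right)} = 5 Y$
$I{\left(g{\left(x \right)} \right)} + 20527 = 5 \cdot \frac{44}{3} \cdot 12 \left(-4 - 12\right) + 20527 = 5 \cdot \frac{44}{3} \cdot 12 \left(-16\right) + 20527 = 5 \left(-2816\right) + 20527 = -14080 + 20527 = 6447$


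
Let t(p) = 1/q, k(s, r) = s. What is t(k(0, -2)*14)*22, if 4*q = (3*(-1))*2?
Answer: -44/3 ≈ -14.667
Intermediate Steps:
q = -3/2 (q = ((3*(-1))*2)/4 = (-3*2)/4 = (¼)*(-6) = -3/2 ≈ -1.5000)
t(p) = -⅔ (t(p) = 1/(-3/2) = -⅔)
t(k(0, -2)*14)*22 = -⅔*22 = -44/3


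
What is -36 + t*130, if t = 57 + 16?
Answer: 9454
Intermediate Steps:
t = 73
-36 + t*130 = -36 + 73*130 = -36 + 9490 = 9454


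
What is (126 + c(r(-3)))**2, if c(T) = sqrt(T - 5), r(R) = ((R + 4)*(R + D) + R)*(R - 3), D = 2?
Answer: (126 + sqrt(19))**2 ≈ 16993.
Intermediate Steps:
r(R) = (-3 + R)*(R + (2 + R)*(4 + R)) (r(R) = ((R + 4)*(R + 2) + R)*(R - 3) = ((4 + R)*(2 + R) + R)*(-3 + R) = ((2 + R)*(4 + R) + R)*(-3 + R) = (R + (2 + R)*(4 + R))*(-3 + R) = (-3 + R)*(R + (2 + R)*(4 + R)))
c(T) = sqrt(-5 + T)
(126 + c(r(-3)))**2 = (126 + sqrt(-5 + (-24 + (-3)**3 - 13*(-3) + 4*(-3)**2)))**2 = (126 + sqrt(-5 + (-24 - 27 + 39 + 4*9)))**2 = (126 + sqrt(-5 + (-24 - 27 + 39 + 36)))**2 = (126 + sqrt(-5 + 24))**2 = (126 + sqrt(19))**2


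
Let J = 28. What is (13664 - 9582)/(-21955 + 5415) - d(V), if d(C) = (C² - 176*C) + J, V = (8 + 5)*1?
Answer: 17290529/8270 ≈ 2090.8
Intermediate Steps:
V = 13 (V = 13*1 = 13)
d(C) = 28 + C² - 176*C (d(C) = (C² - 176*C) + 28 = 28 + C² - 176*C)
(13664 - 9582)/(-21955 + 5415) - d(V) = (13664 - 9582)/(-21955 + 5415) - (28 + 13² - 176*13) = 4082/(-16540) - (28 + 169 - 2288) = 4082*(-1/16540) - 1*(-2091) = -2041/8270 + 2091 = 17290529/8270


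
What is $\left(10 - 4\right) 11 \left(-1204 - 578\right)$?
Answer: $-117612$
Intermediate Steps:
$\left(10 - 4\right) 11 \left(-1204 - 578\right) = 6 \cdot 11 \left(-1782\right) = 66 \left(-1782\right) = -117612$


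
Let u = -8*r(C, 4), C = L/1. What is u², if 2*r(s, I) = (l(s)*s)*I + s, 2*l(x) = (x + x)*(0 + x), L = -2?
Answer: 18496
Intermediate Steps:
l(x) = x² (l(x) = ((x + x)*(0 + x))/2 = ((2*x)*x)/2 = (2*x²)/2 = x²)
C = -2 (C = -2/1 = -2*1 = -2)
r(s, I) = s/2 + I*s³/2 (r(s, I) = ((s²*s)*I + s)/2 = (s³*I + s)/2 = (I*s³ + s)/2 = (s + I*s³)/2 = s/2 + I*s³/2)
u = 136 (u = -4*(-2)*(1 + 4*(-2)²) = -4*(-2)*(1 + 4*4) = -4*(-2)*(1 + 16) = -4*(-2)*17 = -8*(-17) = 136)
u² = 136² = 18496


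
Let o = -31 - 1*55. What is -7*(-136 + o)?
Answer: 1554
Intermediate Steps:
o = -86 (o = -31 - 55 = -86)
-7*(-136 + o) = -7*(-136 - 86) = -7*(-222) = 1554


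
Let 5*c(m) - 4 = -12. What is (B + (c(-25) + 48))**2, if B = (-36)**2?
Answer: 45050944/25 ≈ 1.8020e+6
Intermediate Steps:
c(m) = -8/5 (c(m) = 4/5 + (1/5)*(-12) = 4/5 - 12/5 = -8/5)
B = 1296
(B + (c(-25) + 48))**2 = (1296 + (-8/5 + 48))**2 = (1296 + 232/5)**2 = (6712/5)**2 = 45050944/25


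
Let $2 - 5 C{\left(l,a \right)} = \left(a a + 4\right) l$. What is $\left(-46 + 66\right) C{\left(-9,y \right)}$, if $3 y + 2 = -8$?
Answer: $552$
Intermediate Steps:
$y = - \frac{10}{3}$ ($y = - \frac{2}{3} + \frac{1}{3} \left(-8\right) = - \frac{2}{3} - \frac{8}{3} = - \frac{10}{3} \approx -3.3333$)
$C{\left(l,a \right)} = \frac{2}{5} - \frac{l \left(4 + a^{2}\right)}{5}$ ($C{\left(l,a \right)} = \frac{2}{5} - \frac{\left(a a + 4\right) l}{5} = \frac{2}{5} - \frac{\left(a^{2} + 4\right) l}{5} = \frac{2}{5} - \frac{\left(4 + a^{2}\right) l}{5} = \frac{2}{5} - \frac{l \left(4 + a^{2}\right)}{5}$)
$\left(-46 + 66\right) C{\left(-9,y \right)} = \left(-46 + 66\right) \left(\frac{2}{5} - - \frac{36}{5} - - \frac{9 \left(- \frac{10}{3}\right)^{2}}{5}\right) = 20 \left(\frac{2}{5} + \frac{36}{5} - \left(- \frac{9}{5}\right) \frac{100}{9}\right) = 20 \left(\frac{2}{5} + \frac{36}{5} + 20\right) = 20 \cdot \frac{138}{5} = 552$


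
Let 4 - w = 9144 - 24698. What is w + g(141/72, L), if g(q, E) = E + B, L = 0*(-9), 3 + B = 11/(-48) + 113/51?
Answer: 12694501/816 ≈ 15557.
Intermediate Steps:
B = -827/816 (B = -3 + (11/(-48) + 113/51) = -3 + (11*(-1/48) + 113*(1/51)) = -3 + (-11/48 + 113/51) = -3 + 1621/816 = -827/816 ≈ -1.0135)
w = 15558 (w = 4 - (9144 - 24698) = 4 - 1*(-15554) = 4 + 15554 = 15558)
L = 0
g(q, E) = -827/816 + E (g(q, E) = E - 827/816 = -827/816 + E)
w + g(141/72, L) = 15558 + (-827/816 + 0) = 15558 - 827/816 = 12694501/816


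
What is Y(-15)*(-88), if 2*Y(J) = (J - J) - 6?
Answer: 264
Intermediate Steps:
Y(J) = -3 (Y(J) = ((J - J) - 6)/2 = (0 - 6)/2 = (½)*(-6) = -3)
Y(-15)*(-88) = -3*(-88) = 264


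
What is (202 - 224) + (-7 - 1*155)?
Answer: -184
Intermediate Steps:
(202 - 224) + (-7 - 1*155) = -22 + (-7 - 155) = -22 - 162 = -184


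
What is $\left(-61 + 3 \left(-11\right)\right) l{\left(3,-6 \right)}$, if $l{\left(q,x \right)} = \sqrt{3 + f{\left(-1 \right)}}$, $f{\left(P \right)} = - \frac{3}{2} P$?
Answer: $- 141 \sqrt{2} \approx -199.4$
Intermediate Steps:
$f{\left(P \right)} = - \frac{3 P}{2}$ ($f{\left(P \right)} = \left(-3\right) \frac{1}{2} P = - \frac{3 P}{2}$)
$l{\left(q,x \right)} = \frac{3 \sqrt{2}}{2}$ ($l{\left(q,x \right)} = \sqrt{3 - - \frac{3}{2}} = \sqrt{3 + \frac{3}{2}} = \sqrt{\frac{9}{2}} = \frac{3 \sqrt{2}}{2}$)
$\left(-61 + 3 \left(-11\right)\right) l{\left(3,-6 \right)} = \left(-61 + 3 \left(-11\right)\right) \frac{3 \sqrt{2}}{2} = \left(-61 - 33\right) \frac{3 \sqrt{2}}{2} = - 94 \frac{3 \sqrt{2}}{2} = - 141 \sqrt{2}$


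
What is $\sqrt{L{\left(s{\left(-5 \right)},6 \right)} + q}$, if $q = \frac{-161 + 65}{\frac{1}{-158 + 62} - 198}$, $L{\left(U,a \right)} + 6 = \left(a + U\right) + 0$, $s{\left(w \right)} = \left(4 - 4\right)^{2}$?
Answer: $\frac{96 \sqrt{19009}}{19009} \approx 0.69629$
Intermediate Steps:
$s{\left(w \right)} = 0$ ($s{\left(w \right)} = 0^{2} = 0$)
$L{\left(U,a \right)} = -6 + U + a$ ($L{\left(U,a \right)} = -6 + \left(\left(a + U\right) + 0\right) = -6 + \left(\left(U + a\right) + 0\right) = -6 + \left(U + a\right) = -6 + U + a$)
$q = \frac{9216}{19009}$ ($q = - \frac{96}{\frac{1}{-96} - 198} = - \frac{96}{- \frac{1}{96} - 198} = - \frac{96}{- \frac{19009}{96}} = \left(-96\right) \left(- \frac{96}{19009}\right) = \frac{9216}{19009} \approx 0.48482$)
$\sqrt{L{\left(s{\left(-5 \right)},6 \right)} + q} = \sqrt{\left(-6 + 0 + 6\right) + \frac{9216}{19009}} = \sqrt{0 + \frac{9216}{19009}} = \sqrt{\frac{9216}{19009}} = \frac{96 \sqrt{19009}}{19009}$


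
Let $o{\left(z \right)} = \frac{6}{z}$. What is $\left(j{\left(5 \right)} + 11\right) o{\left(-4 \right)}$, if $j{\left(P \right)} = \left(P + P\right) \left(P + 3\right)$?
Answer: $- \frac{273}{2} \approx -136.5$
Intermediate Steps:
$j{\left(P \right)} = 2 P \left(3 + P\right)$
$\left(j{\left(5 \right)} + 11\right) o{\left(-4 \right)} = \left(2 \cdot 5 \left(3 + 5\right) + 11\right) \frac{6}{-4} = \left(2 \cdot 5 \cdot 8 + 11\right) 6 \left(- \frac{1}{4}\right) = \left(80 + 11\right) \left(- \frac{3}{2}\right) = 91 \left(- \frac{3}{2}\right) = - \frac{273}{2}$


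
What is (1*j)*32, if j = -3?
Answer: -96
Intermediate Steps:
(1*j)*32 = (1*(-3))*32 = -3*32 = -96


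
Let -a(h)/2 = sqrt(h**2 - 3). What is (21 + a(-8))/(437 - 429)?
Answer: 21/8 - sqrt(61)/4 ≈ 0.67244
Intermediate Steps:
a(h) = -2*sqrt(-3 + h**2) (a(h) = -2*sqrt(h**2 - 3) = -2*sqrt(-3 + h**2))
(21 + a(-8))/(437 - 429) = (21 - 2*sqrt(-3 + (-8)**2))/(437 - 429) = (21 - 2*sqrt(-3 + 64))/8 = (21 - 2*sqrt(61))*(1/8) = 21/8 - sqrt(61)/4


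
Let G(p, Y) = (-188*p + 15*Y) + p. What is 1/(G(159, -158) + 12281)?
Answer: -1/19822 ≈ -5.0449e-5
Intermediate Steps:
G(p, Y) = -187*p + 15*Y
1/(G(159, -158) + 12281) = 1/((-187*159 + 15*(-158)) + 12281) = 1/((-29733 - 2370) + 12281) = 1/(-32103 + 12281) = 1/(-19822) = -1/19822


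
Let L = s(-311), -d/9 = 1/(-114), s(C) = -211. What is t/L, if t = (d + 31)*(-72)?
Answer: 42516/4009 ≈ 10.605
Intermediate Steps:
d = 3/38 (d = -9/(-114) = -9*(-1/114) = 3/38 ≈ 0.078947)
L = -211
t = -42516/19 (t = (3/38 + 31)*(-72) = (1181/38)*(-72) = -42516/19 ≈ -2237.7)
t/L = -42516/19/(-211) = -42516/19*(-1/211) = 42516/4009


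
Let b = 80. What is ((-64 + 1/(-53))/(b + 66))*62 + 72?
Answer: 173385/3869 ≈ 44.814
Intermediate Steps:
((-64 + 1/(-53))/(b + 66))*62 + 72 = ((-64 + 1/(-53))/(80 + 66))*62 + 72 = ((-64 - 1/53)/146)*62 + 72 = -3393/53*1/146*62 + 72 = -3393/7738*62 + 72 = -105183/3869 + 72 = 173385/3869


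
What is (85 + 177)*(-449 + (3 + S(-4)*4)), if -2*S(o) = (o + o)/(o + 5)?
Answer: -112660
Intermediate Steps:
S(o) = -o/(5 + o) (S(o) = -(o + o)/(2*(o + 5)) = -2*o/(2*(5 + o)) = -o/(5 + o))
(85 + 177)*(-449 + (3 + S(-4)*4)) = (85 + 177)*(-449 + (3 - 1*(-4)/(5 - 4)*4)) = 262*(-449 + (3 - 1*(-4)/1*4)) = 262*(-449 + (3 - 1*(-4)*1*4)) = 262*(-449 + (3 + 4*4)) = 262*(-449 + (3 + 16)) = 262*(-449 + 19) = 262*(-430) = -112660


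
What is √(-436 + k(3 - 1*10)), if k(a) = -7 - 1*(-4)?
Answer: I*√439 ≈ 20.952*I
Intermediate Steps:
k(a) = -3 (k(a) = -7 + 4 = -3)
√(-436 + k(3 - 1*10)) = √(-436 - 3) = √(-439) = I*√439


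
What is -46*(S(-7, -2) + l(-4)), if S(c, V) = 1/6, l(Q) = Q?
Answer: 529/3 ≈ 176.33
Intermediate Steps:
S(c, V) = ⅙ (S(c, V) = 1*(⅙) = ⅙)
-46*(S(-7, -2) + l(-4)) = -46*(⅙ - 4) = -46*(-23/6) = 529/3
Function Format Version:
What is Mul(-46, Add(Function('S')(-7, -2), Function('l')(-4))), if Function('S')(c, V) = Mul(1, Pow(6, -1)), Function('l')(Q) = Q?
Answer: Rational(529, 3) ≈ 176.33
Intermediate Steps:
Function('S')(c, V) = Rational(1, 6) (Function('S')(c, V) = Mul(1, Rational(1, 6)) = Rational(1, 6))
Mul(-46, Add(Function('S')(-7, -2), Function('l')(-4))) = Mul(-46, Add(Rational(1, 6), -4)) = Mul(-46, Rational(-23, 6)) = Rational(529, 3)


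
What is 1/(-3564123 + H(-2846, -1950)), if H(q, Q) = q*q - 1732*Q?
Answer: 1/7912993 ≈ 1.2637e-7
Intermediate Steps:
H(q, Q) = q² - 1732*Q
1/(-3564123 + H(-2846, -1950)) = 1/(-3564123 + ((-2846)² - 1732*(-1950))) = 1/(-3564123 + (8099716 + 3377400)) = 1/(-3564123 + 11477116) = 1/7912993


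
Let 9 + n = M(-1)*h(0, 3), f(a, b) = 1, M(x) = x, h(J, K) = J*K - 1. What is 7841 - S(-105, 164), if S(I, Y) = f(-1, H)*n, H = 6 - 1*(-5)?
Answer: 7849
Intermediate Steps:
h(J, K) = -1 + J*K
H = 11 (H = 6 + 5 = 11)
n = -8 (n = -9 - (-1 + 0*3) = -9 - (-1 + 0) = -9 - 1*(-1) = -9 + 1 = -8)
S(I, Y) = -8 (S(I, Y) = 1*(-8) = -8)
7841 - S(-105, 164) = 7841 - 1*(-8) = 7841 + 8 = 7849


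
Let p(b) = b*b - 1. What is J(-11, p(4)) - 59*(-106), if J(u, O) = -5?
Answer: 6249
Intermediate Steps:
p(b) = -1 + b² (p(b) = b² - 1 = -1 + b²)
J(-11, p(4)) - 59*(-106) = -5 - 59*(-106) = -5 + 6254 = 6249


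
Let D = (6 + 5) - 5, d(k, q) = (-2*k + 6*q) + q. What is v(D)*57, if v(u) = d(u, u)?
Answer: 1710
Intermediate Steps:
d(k, q) = -2*k + 7*q
D = 6 (D = 11 - 5 = 6)
v(u) = 5*u (v(u) = -2*u + 7*u = 5*u)
v(D)*57 = (5*6)*57 = 30*57 = 1710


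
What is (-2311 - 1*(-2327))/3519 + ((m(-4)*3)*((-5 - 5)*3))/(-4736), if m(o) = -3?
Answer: -437177/8332992 ≈ -0.052463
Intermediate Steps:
(-2311 - 1*(-2327))/3519 + ((m(-4)*3)*((-5 - 5)*3))/(-4736) = (-2311 - 1*(-2327))/3519 + ((-3*3)*((-5 - 5)*3))/(-4736) = (-2311 + 2327)*(1/3519) - (-90)*3*(-1/4736) = 16*(1/3519) - 9*(-30)*(-1/4736) = 16/3519 + 270*(-1/4736) = 16/3519 - 135/2368 = -437177/8332992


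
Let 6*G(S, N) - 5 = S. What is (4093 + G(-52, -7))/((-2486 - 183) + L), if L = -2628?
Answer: -24511/31782 ≈ -0.77122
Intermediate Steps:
G(S, N) = 5/6 + S/6
(4093 + G(-52, -7))/((-2486 - 183) + L) = (4093 + (5/6 + (1/6)*(-52)))/((-2486 - 183) - 2628) = (4093 + (5/6 - 26/3))/(-2669 - 2628) = (4093 - 47/6)/(-5297) = (24511/6)*(-1/5297) = -24511/31782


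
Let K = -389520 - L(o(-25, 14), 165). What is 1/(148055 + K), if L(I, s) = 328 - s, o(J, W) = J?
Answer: -1/241628 ≈ -4.1386e-6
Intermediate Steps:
K = -389683 (K = -389520 - (328 - 1*165) = -389520 - (328 - 165) = -389520 - 1*163 = -389520 - 163 = -389683)
1/(148055 + K) = 1/(148055 - 389683) = 1/(-241628) = -1/241628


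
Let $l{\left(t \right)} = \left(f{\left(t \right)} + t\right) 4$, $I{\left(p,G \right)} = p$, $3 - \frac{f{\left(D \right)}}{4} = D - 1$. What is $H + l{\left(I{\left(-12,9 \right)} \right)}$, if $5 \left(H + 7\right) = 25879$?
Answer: $\frac{26884}{5} \approx 5376.8$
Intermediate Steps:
$f{\left(D \right)} = 16 - 4 D$ ($f{\left(D \right)} = 12 - 4 \left(D - 1\right) = 12 - 4 \left(-1 + D\right) = 12 - \left(-4 + 4 D\right) = 16 - 4 D$)
$H = \frac{25844}{5}$ ($H = -7 + \frac{1}{5} \cdot 25879 = -7 + \frac{25879}{5} = \frac{25844}{5} \approx 5168.8$)
$l{\left(t \right)} = 64 - 12 t$ ($l{\left(t \right)} = \left(\left(16 - 4 t\right) + t\right) 4 = \left(16 - 3 t\right) 4 = 64 - 12 t$)
$H + l{\left(I{\left(-12,9 \right)} \right)} = \frac{25844}{5} + \left(64 - -144\right) = \frac{25844}{5} + \left(64 + 144\right) = \frac{25844}{5} + 208 = \frac{26884}{5}$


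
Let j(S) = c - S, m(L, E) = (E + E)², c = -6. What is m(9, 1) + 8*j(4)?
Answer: -76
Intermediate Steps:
m(L, E) = 4*E² (m(L, E) = (2*E)² = 4*E²)
j(S) = -6 - S
m(9, 1) + 8*j(4) = 4*1² + 8*(-6 - 1*4) = 4*1 + 8*(-6 - 4) = 4 + 8*(-10) = 4 - 80 = -76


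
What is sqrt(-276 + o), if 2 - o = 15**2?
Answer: I*sqrt(499) ≈ 22.338*I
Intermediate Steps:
o = -223 (o = 2 - 1*15**2 = 2 - 1*225 = 2 - 225 = -223)
sqrt(-276 + o) = sqrt(-276 - 223) = sqrt(-499) = I*sqrt(499)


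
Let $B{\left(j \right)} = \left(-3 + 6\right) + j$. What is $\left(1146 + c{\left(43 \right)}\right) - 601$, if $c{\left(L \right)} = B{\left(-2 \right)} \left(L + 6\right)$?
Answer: $594$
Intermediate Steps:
$B{\left(j \right)} = 3 + j$
$c{\left(L \right)} = 6 + L$ ($c{\left(L \right)} = \left(3 - 2\right) \left(L + 6\right) = 1 \left(6 + L\right) = 6 + L$)
$\left(1146 + c{\left(43 \right)}\right) - 601 = \left(1146 + \left(6 + 43\right)\right) - 601 = \left(1146 + 49\right) - 601 = 1195 - 601 = 594$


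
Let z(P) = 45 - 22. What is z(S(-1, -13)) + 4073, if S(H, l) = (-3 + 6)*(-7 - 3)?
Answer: 4096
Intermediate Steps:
S(H, l) = -30 (S(H, l) = 3*(-10) = -30)
z(P) = 23
z(S(-1, -13)) + 4073 = 23 + 4073 = 4096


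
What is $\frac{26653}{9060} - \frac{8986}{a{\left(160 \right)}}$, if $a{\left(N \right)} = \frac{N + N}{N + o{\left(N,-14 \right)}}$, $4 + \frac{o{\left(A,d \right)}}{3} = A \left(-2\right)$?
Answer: $\frac{413225093}{18120} \approx 22805.0$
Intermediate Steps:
$o{\left(A,d \right)} = -12 - 6 A$ ($o{\left(A,d \right)} = -12 + 3 A \left(-2\right) = -12 + 3 \left(- 2 A\right) = -12 - 6 A$)
$a{\left(N \right)} = \frac{2 N}{-12 - 5 N}$ ($a{\left(N \right)} = \frac{N + N}{N - \left(12 + 6 N\right)} = \frac{2 N}{-12 - 5 N}$)
$\frac{26653}{9060} - \frac{8986}{a{\left(160 \right)}} = \frac{26653}{9060} - \frac{8986}{\left(-2\right) 160 \frac{1}{12 + 5 \cdot 160}} = 26653 \cdot \frac{1}{9060} - \frac{8986}{\left(-2\right) 160 \frac{1}{12 + 800}} = \frac{26653}{9060} - \frac{8986}{\left(-2\right) 160 \cdot \frac{1}{812}} = \frac{26653}{9060} - \frac{8986}{- \frac{80}{203}} = \frac{26653}{9060} - - \frac{912079}{40} = \frac{26653}{9060} + \frac{912079}{40} = \frac{413225093}{18120}$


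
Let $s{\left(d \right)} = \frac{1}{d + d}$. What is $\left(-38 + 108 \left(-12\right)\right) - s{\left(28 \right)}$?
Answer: $- \frac{74705}{56} \approx -1334.0$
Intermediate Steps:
$s{\left(d \right)} = \frac{1}{2 d}$
$\left(-38 + 108 \left(-12\right)\right) - s{\left(28 \right)} = \left(-38 + 108 \left(-12\right)\right) - \frac{1}{2 \cdot 28} = \left(-38 - 1296\right) - \frac{1}{2} \cdot \frac{1}{28} = -1334 - \frac{1}{56} = - \frac{74705}{56}$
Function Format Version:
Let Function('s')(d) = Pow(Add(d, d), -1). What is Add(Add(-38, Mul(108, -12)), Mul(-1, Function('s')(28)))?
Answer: Rational(-74705, 56) ≈ -1334.0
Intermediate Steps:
Function('s')(d) = Mul(Rational(1, 2), Pow(d, -1)) (Function('s')(d) = Pow(Mul(2, d), -1) = Mul(Rational(1, 2), Pow(d, -1)))
Add(Add(-38, Mul(108, -12)), Mul(-1, Function('s')(28))) = Add(Add(-38, Mul(108, -12)), Mul(-1, Mul(Rational(1, 2), Pow(28, -1)))) = Add(Add(-38, -1296), Mul(-1, Mul(Rational(1, 2), Rational(1, 28)))) = Add(-1334, Mul(-1, Rational(1, 56))) = Add(-1334, Rational(-1, 56)) = Rational(-74705, 56)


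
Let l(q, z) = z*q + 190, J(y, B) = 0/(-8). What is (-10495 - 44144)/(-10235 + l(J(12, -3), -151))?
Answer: 54639/10045 ≈ 5.4394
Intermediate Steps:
J(y, B) = 0 (J(y, B) = 0*(-1/8) = 0)
l(q, z) = 190 + q*z (l(q, z) = q*z + 190 = 190 + q*z)
(-10495 - 44144)/(-10235 + l(J(12, -3), -151)) = (-10495 - 44144)/(-10235 + (190 + 0*(-151))) = -54639/(-10235 + (190 + 0)) = -54639/(-10235 + 190) = -54639/(-10045) = -54639*(-1/10045) = 54639/10045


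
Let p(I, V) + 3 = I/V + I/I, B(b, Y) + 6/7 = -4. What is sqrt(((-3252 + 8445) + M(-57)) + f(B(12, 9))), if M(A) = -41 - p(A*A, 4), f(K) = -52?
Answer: sqrt(17159)/2 ≈ 65.496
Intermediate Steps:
B(b, Y) = -34/7 (B(b, Y) = -6/7 - 4 = -34/7)
p(I, V) = -2 + I/V (p(I, V) = -3 + (I/V + I/I) = -3 + (I/V + 1) = -3 + (1 + I/V) = -2 + I/V)
M(A) = -39 - A**2/4 (M(A) = -41 - (-2 + (A*A)/4) = -41 - (-2 + A**2*(1/4)) = -41 - (-2 + A**2/4) = -41 + (2 - A**2/4) = -39 - A**2/4)
sqrt(((-3252 + 8445) + M(-57)) + f(B(12, 9))) = sqrt(((-3252 + 8445) + (-39 - 1/4*(-57)**2)) - 52) = sqrt((5193 + (-39 - 1/4*3249)) - 52) = sqrt((5193 + (-39 - 3249/4)) - 52) = sqrt((5193 - 3405/4) - 52) = sqrt(17367/4 - 52) = sqrt(17159/4) = sqrt(17159)/2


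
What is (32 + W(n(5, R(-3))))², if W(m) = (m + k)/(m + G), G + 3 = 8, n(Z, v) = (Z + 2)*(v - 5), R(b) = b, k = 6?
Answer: 2829124/2601 ≈ 1087.7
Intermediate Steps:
n(Z, v) = (-5 + v)*(2 + Z) (n(Z, v) = (2 + Z)*(-5 + v) = (-5 + v)*(2 + Z))
G = 5 (G = -3 + 8 = 5)
W(m) = (6 + m)/(5 + m) (W(m) = (m + 6)/(m + 5) = (6 + m)/(5 + m))
(32 + W(n(5, R(-3))))² = (32 + (6 + (-10 - 5*5 + 2*(-3) + 5*(-3)))/(5 + (-10 - 5*5 + 2*(-3) + 5*(-3))))² = (32 + (6 + (-10 - 25 - 6 - 15))/(5 + (-10 - 25 - 6 - 15)))² = (32 + (6 - 56)/(5 - 56))² = (32 - 50/(-51))² = (32 - 1/51*(-50))² = (32 + 50/51)² = (1682/51)² = 2829124/2601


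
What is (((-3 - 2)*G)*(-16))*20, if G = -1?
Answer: -1600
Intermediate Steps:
(((-3 - 2)*G)*(-16))*20 = (((-3 - 2)*(-1))*(-16))*20 = (-5*(-1)*(-16))*20 = (5*(-16))*20 = -80*20 = -1600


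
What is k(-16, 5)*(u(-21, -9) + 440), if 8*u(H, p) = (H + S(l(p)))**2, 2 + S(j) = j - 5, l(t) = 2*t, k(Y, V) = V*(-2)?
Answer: -7045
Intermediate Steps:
k(Y, V) = -2*V
S(j) = -7 + j (S(j) = -2 + (j - 5) = -2 + (-5 + j) = -7 + j)
u(H, p) = (-7 + H + 2*p)**2/8 (u(H, p) = (H + (-7 + 2*p))**2/8 = (-7 + H + 2*p)**2/8)
k(-16, 5)*(u(-21, -9) + 440) = (-2*5)*((-7 - 21 + 2*(-9))**2/8 + 440) = -10*((-7 - 21 - 18)**2/8 + 440) = -10*((1/8)*(-46)**2 + 440) = -10*((1/8)*2116 + 440) = -10*(529/2 + 440) = -10*1409/2 = -7045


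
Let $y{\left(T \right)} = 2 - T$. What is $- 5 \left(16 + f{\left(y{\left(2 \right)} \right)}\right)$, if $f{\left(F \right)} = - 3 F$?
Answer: $-80$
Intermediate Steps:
$- 5 \left(16 + f{\left(y{\left(2 \right)} \right)}\right) = - 5 \left(16 - 3 \left(2 - 2\right)\right) = - 5 \left(16 - 0\right) = - 5 \left(16 + 0\right) = \left(-5\right) 16 = -80$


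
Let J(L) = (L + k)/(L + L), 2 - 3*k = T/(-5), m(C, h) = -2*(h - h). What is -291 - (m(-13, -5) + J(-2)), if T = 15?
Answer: -3493/12 ≈ -291.08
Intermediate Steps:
m(C, h) = 0 (m(C, h) = -2*0 = 0)
k = 5/3 (k = ⅔ - 5/(-5) = ⅔ - 5*(-1)/5 = ⅔ - ⅓*(-3) = ⅔ + 1 = 5/3 ≈ 1.6667)
J(L) = (5/3 + L)/(2*L) (J(L) = (L + 5/3)/(L + L) = (5/3 + L)/((2*L)) = (5/3 + L)*(1/(2*L)) = (5/3 + L)/(2*L))
-291 - (m(-13, -5) + J(-2)) = -291 - (0 + (⅙)*(5 + 3*(-2))/(-2)) = -291 - (0 + (⅙)*(-½)*(5 - 6)) = -291 - (0 + (⅙)*(-½)*(-1)) = -291 - (0 + 1/12) = -291 - 1*1/12 = -291 - 1/12 = -3493/12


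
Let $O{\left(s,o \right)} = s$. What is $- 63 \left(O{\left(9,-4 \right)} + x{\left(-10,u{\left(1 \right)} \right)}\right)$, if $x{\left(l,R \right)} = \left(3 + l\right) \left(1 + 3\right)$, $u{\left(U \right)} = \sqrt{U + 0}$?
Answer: $1197$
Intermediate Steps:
$u{\left(U \right)} = \sqrt{U}$
$x{\left(l,R \right)} = 12 + 4 l$ ($x{\left(l,R \right)} = \left(3 + l\right) 4 = 12 + 4 l$)
$- 63 \left(O{\left(9,-4 \right)} + x{\left(-10,u{\left(1 \right)} \right)}\right) = - 63 \left(9 + \left(12 + 4 \left(-10\right)\right)\right) = - 63 \left(9 + \left(12 - 40\right)\right) = - 63 \left(9 - 28\right) = \left(-63\right) \left(-19\right) = 1197$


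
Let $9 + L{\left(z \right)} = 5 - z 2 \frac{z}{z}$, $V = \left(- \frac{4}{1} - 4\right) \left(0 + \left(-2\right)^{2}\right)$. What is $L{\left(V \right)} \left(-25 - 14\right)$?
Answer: $-2340$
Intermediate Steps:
$V = -32$ ($V = \left(\left(-4\right) 1 - 4\right) \left(0 + 4\right) = \left(-4 - 4\right) 4 = \left(-8\right) 4 = -32$)
$L{\left(z \right)} = -4 - 2 z$ ($L{\left(z \right)} = -9 - \left(-5 + z 2 \frac{z}{z}\right) = -9 - \left(-5 + 2 z 1\right) = -9 - \left(-5 + 2 z\right) = -4 - 2 z$)
$L{\left(V \right)} \left(-25 - 14\right) = \left(-4 - -64\right) \left(-25 - 14\right) = \left(-4 + 64\right) \left(-39\right) = 60 \left(-39\right) = -2340$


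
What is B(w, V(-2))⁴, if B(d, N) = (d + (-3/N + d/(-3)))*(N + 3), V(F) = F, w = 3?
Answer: 2401/16 ≈ 150.06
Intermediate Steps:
B(d, N) = (3 + N)*(-3/N + 2*d/3) (B(d, N) = (d + (-3/N + d*(-⅓)))*(3 + N) = (d + (-3/N - d/3))*(3 + N) = (-3/N + 2*d/3)*(3 + N) = (3 + N)*(-3/N + 2*d/3))
B(w, V(-2))⁴ = (-3 - 9/(-2) + 2*3 + (⅔)*(-2)*3)⁴ = (-3 - 9*(-½) + 6 - 4)⁴ = (-3 + 9/2 + 6 - 4)⁴ = (7/2)⁴ = 2401/16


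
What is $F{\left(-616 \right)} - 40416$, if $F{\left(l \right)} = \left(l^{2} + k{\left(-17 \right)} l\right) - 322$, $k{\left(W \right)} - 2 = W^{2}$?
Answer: $159462$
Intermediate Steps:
$k{\left(W \right)} = 2 + W^{2}$
$F{\left(l \right)} = -322 + l^{2} + 291 l$ ($F{\left(l \right)} = \left(l^{2} + \left(2 + \left(-17\right)^{2}\right) l\right) - 322 = \left(l^{2} + \left(2 + 289\right) l\right) - 322 = \left(l^{2} + 291 l\right) - 322 = -322 + l^{2} + 291 l$)
$F{\left(-616 \right)} - 40416 = \left(-322 + \left(-616\right)^{2} + 291 \left(-616\right)\right) - 40416 = \left(-322 + 379456 - 179256\right) - 40416 = 199878 - 40416 = 159462$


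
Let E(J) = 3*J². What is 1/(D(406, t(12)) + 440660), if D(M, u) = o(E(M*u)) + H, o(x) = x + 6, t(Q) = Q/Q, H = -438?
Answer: 1/934736 ≈ 1.0698e-6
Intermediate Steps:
t(Q) = 1
o(x) = 6 + x
D(M, u) = -432 + 3*M²*u² (D(M, u) = (6 + 3*(M*u)²) - 438 = (6 + 3*(M²*u²)) - 438 = (6 + 3*M²*u²) - 438 = -432 + 3*M²*u²)
1/(D(406, t(12)) + 440660) = 1/((-432 + 3*406²*1²) + 440660) = 1/((-432 + 3*164836*1) + 440660) = 1/((-432 + 494508) + 440660) = 1/(494076 + 440660) = 1/934736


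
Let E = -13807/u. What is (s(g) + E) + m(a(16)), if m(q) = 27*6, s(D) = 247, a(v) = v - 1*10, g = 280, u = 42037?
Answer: 17179326/42037 ≈ 408.67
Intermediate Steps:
a(v) = -10 + v (a(v) = v - 10 = -10 + v)
E = -13807/42037 ≈ -0.32845
m(q) = 162
(s(g) + E) + m(a(16)) = (247 - 13807/42037) + 162 = 10369332/42037 + 162 = 17179326/42037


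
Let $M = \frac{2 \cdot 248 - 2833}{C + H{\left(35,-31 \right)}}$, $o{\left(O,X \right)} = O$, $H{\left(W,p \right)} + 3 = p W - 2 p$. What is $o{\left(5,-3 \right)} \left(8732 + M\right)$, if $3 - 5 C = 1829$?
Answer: $\frac{303757385}{6956} \approx 43668.0$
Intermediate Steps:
$C = - \frac{1826}{5}$ ($C = \frac{3}{5} - \frac{1829}{5} = - \frac{1826}{5} \approx -365.2$)
$H{\left(W,p \right)} = -3 - 2 p + W p$ ($H{\left(W,p \right)} = -3 + \left(p W - 2 p\right) = -3 + \left(W p - 2 p\right) = -3 + \left(- 2 p + W p\right) = -3 - 2 p + W p$)
$M = \frac{11685}{6956}$ ($M = \frac{2 \cdot 248 - 2833}{- \frac{1826}{5} - 1026} = \frac{496 - 2833}{- \frac{1826}{5} - 1026} = - \frac{2337}{- \frac{1826}{5} - 1026} = - \frac{2337}{- \frac{6956}{5}} = \left(-2337\right) \left(- \frac{5}{6956}\right) = \frac{11685}{6956} \approx 1.6798$)
$o{\left(5,-3 \right)} \left(8732 + M\right) = 5 \left(8732 + \frac{11685}{6956}\right) = 5 \cdot \frac{60751477}{6956} = \frac{303757385}{6956}$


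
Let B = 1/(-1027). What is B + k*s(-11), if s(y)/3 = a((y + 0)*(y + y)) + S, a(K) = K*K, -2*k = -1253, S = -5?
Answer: 226066609585/2054 ≈ 1.1006e+8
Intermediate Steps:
k = 1253/2 (k = -½*(-1253) = 1253/2 ≈ 626.50)
B = -1/1027 ≈ -0.00097371
a(K) = K²
s(y) = -15 + 12*y⁴ (s(y) = 3*(((y + 0)*(y + y))² - 5) = 3*((y*(2*y))² - 5) = 3*((2*y²)² - 5) = 3*(4*y⁴ - 5) = 3*(-5 + 4*y⁴) = -15 + 12*y⁴)
B + k*s(-11) = -1/1027 + 1253*(-15 + 12*(-11)⁴)/2 = -1/1027 + 1253*(-15 + 12*14641)/2 = -1/1027 + 1253*(-15 + 175692)/2 = -1/1027 + (1253/2)*175677 = -1/1027 + 220123281/2 = 226066609585/2054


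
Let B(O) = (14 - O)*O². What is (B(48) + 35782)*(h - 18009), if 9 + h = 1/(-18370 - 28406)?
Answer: 17932467710413/23388 ≈ 7.6674e+8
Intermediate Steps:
h = -420985/46776 (h = -9 + 1/(-18370 - 28406) = -9 + 1/(-46776) = -9 - 1/46776 = -420985/46776 ≈ -9.0000)
B(O) = O²*(14 - O)
(B(48) + 35782)*(h - 18009) = (48²*(14 - 1*48) + 35782)*(-420985/46776 - 18009) = (2304*(14 - 48) + 35782)*(-842809969/46776) = (2304*(-34) + 35782)*(-842809969/46776) = (-78336 + 35782)*(-842809969/46776) = -42554*(-842809969/46776) = 17932467710413/23388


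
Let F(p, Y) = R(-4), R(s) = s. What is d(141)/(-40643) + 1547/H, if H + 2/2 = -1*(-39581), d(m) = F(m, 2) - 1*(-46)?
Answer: 61212361/1608649940 ≈ 0.038052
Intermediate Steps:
F(p, Y) = -4
d(m) = 42 (d(m) = -4 - 1*(-46) = -4 + 46 = 42)
H = 39580 (H = -1 - 1*(-39581) = -1 + 39581 = 39580)
d(141)/(-40643) + 1547/H = 42/(-40643) + 1547/39580 = 42*(-1/40643) + 1547*(1/39580) = -42/40643 + 1547/39580 = 61212361/1608649940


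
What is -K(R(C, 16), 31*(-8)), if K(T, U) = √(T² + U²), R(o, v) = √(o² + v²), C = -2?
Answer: -2*√15441 ≈ -248.52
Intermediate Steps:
-K(R(C, 16), 31*(-8)) = -√((√((-2)² + 16²))² + (31*(-8))²) = -√((√(4 + 256))² + (-248)²) = -√((√260)² + 61504) = -√((2*√65)² + 61504) = -√(260 + 61504) = -√61764 = -2*√15441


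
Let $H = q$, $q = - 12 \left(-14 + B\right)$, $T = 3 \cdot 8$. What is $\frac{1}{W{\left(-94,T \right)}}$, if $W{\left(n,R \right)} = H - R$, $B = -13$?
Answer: $\frac{1}{300} \approx 0.0033333$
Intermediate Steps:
$T = 24$
$q = 324$ ($q = - 12 \left(-14 - 13\right) = \left(-12\right) \left(-27\right) = 324$)
$H = 324$
$W{\left(n,R \right)} = 324 - R$
$\frac{1}{W{\left(-94,T \right)}} = \frac{1}{324 - 24} = \frac{1}{300}$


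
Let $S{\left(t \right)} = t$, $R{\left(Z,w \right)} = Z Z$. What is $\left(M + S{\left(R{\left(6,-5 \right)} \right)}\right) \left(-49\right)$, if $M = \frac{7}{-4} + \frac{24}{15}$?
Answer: $- \frac{35133}{20} \approx -1756.7$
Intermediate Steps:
$R{\left(Z,w \right)} = Z^{2}$
$M = - \frac{3}{20}$ ($M = 7 \left(- \frac{1}{4}\right) + 24 \cdot \frac{1}{15} = - \frac{7}{4} + \frac{8}{5} = - \frac{3}{20} \approx -0.15$)
$\left(M + S{\left(R{\left(6,-5 \right)} \right)}\right) \left(-49\right) = \left(- \frac{3}{20} + 6^{2}\right) \left(-49\right) = \left(- \frac{3}{20} + 36\right) \left(-49\right) = \frac{717}{20} \left(-49\right) = - \frac{35133}{20}$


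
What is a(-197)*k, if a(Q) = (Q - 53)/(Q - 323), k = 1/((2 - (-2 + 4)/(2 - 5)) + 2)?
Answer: 75/728 ≈ 0.10302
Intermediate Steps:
k = 3/14 (k = 1/((2 - 2/(-3)) + 2) = 1/((2 - 2*(-1)/3) + 2) = 1/((2 - 1*(-2/3)) + 2) = 1/((2 + 2/3) + 2) = 1/(8/3 + 2) = 1/(14/3) = 3/14 ≈ 0.21429)
a(Q) = (-53 + Q)/(-323 + Q)
a(-197)*k = ((-53 - 197)/(-323 - 197))*(3/14) = (-250/(-520))*(3/14) = -1/520*(-250)*(3/14) = (25/52)*(3/14) = 75/728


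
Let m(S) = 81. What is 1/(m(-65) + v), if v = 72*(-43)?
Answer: -1/3015 ≈ -0.00033167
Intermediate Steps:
v = -3096
1/(m(-65) + v) = 1/(81 - 3096) = 1/(-3015) = -1/3015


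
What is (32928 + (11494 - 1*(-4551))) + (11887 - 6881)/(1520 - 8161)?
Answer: 325224687/6641 ≈ 48972.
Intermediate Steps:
(32928 + (11494 - 1*(-4551))) + (11887 - 6881)/(1520 - 8161) = (32928 + (11494 + 4551)) + 5006/(-6641) = (32928 + 16045) + 5006*(-1/6641) = 48973 - 5006/6641 = 325224687/6641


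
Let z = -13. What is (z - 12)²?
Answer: 625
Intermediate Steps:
(z - 12)² = (-13 - 12)² = (-25)² = 625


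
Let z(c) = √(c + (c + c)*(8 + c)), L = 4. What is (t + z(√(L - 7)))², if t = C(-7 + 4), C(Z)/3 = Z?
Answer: (9 - 3^(¼)*√(-2*√3 + 17*I))² ≈ 12.581 - 46.976*I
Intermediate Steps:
C(Z) = 3*Z
t = -9 (t = 3*(-7 + 4) = 3*(-3) = -9)
z(c) = √(c + 2*c*(8 + c)) (z(c) = √(c + (2*c)*(8 + c)) = √(c + 2*c*(8 + c)))
(t + z(√(L - 7)))² = (-9 + √(√(4 - 7)*(17 + 2*√(4 - 7))))² = (-9 + √(√(-3)*(17 + 2*√(-3))))² = (-9 + √((I*√3)*(17 + 2*(I*√3))))² = (-9 + √((I*√3)*(17 + 2*I*√3)))² = (-9 + √(I*√3*(17 + 2*I*√3)))² = (-9 + 3^(¼)*√(I*(17 + 2*I*√3)))²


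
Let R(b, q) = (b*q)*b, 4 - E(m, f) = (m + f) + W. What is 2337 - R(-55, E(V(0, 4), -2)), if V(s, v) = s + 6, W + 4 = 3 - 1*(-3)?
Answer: 8387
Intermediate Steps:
W = 2 (W = -4 + (3 - 1*(-3)) = -4 + (3 + 3) = -4 + 6 = 2)
V(s, v) = 6 + s
E(m, f) = 2 - f - m (E(m, f) = 4 - ((m + f) + 2) = 4 - ((f + m) + 2) = 4 - (2 + f + m) = 4 + (-2 - f - m) = 2 - f - m)
R(b, q) = q*b**2
2337 - R(-55, E(V(0, 4), -2)) = 2337 - (2 - 1*(-2) - (6 + 0))*(-55)**2 = 2337 - (2 + 2 - 1*6)*3025 = 2337 - (2 + 2 - 6)*3025 = 2337 - (-2)*3025 = 2337 - 1*(-6050) = 2337 + 6050 = 8387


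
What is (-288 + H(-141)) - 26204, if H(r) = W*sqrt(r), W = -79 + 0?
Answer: -26492 - 79*I*sqrt(141) ≈ -26492.0 - 938.07*I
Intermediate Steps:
W = -79
H(r) = -79*sqrt(r)
(-288 + H(-141)) - 26204 = (-288 - 79*I*sqrt(141)) - 26204 = -26492 - 79*I*sqrt(141)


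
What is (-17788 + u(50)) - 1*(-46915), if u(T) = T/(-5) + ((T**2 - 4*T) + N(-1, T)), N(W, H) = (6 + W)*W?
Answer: 31412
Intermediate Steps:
N(W, H) = W*(6 + W)
u(T) = -5 + T**2 - 21*T/5 (u(T) = T/(-5) + ((T**2 - 4*T) - (6 - 1)) = -T/5 + ((T**2 - 4*T) - 1*5) = -T/5 + ((T**2 - 4*T) - 5) = -T/5 + (-5 + T**2 - 4*T) = -5 + T**2 - 21*T/5)
(-17788 + u(50)) - 1*(-46915) = (-17788 + (-5 + 50**2 - 21/5*50)) - 1*(-46915) = (-17788 + (-5 + 2500 - 210)) + 46915 = (-17788 + 2285) + 46915 = -15503 + 46915 = 31412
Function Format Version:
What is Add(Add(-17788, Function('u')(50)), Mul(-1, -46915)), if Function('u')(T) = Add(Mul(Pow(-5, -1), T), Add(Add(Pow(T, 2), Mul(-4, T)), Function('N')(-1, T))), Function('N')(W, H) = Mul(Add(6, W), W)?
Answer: 31412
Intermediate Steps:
Function('N')(W, H) = Mul(W, Add(6, W))
Function('u')(T) = Add(-5, Pow(T, 2), Mul(Rational(-21, 5), T)) (Function('u')(T) = Add(Mul(Pow(-5, -1), T), Add(Add(Pow(T, 2), Mul(-4, T)), Mul(-1, Add(6, -1)))) = Add(Mul(Rational(-1, 5), T), Add(Add(Pow(T, 2), Mul(-4, T)), Mul(-1, 5))) = Add(Mul(Rational(-1, 5), T), Add(Add(Pow(T, 2), Mul(-4, T)), -5)) = Add(Mul(Rational(-1, 5), T), Add(-5, Pow(T, 2), Mul(-4, T))) = Add(-5, Pow(T, 2), Mul(Rational(-21, 5), T)))
Add(Add(-17788, Function('u')(50)), Mul(-1, -46915)) = Add(Add(-17788, Add(-5, Pow(50, 2), Mul(Rational(-21, 5), 50))), Mul(-1, -46915)) = Add(Add(-17788, Add(-5, 2500, -210)), 46915) = Add(Add(-17788, 2285), 46915) = Add(-15503, 46915) = 31412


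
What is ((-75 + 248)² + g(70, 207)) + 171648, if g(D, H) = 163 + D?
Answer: 201810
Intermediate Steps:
((-75 + 248)² + g(70, 207)) + 171648 = ((-75 + 248)² + (163 + 70)) + 171648 = (173² + 233) + 171648 = (29929 + 233) + 171648 = 30162 + 171648 = 201810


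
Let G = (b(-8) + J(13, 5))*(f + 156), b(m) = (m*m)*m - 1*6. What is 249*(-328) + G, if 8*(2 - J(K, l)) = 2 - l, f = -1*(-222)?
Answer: -1106313/4 ≈ -2.7658e+5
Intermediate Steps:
f = 222
b(m) = -6 + m³ (b(m) = m²*m - 6 = m³ - 6 = -6 + m³)
J(K, l) = 7/4 + l/8 (J(K, l) = 2 - (2 - l)/8 = 2 + (-¼ + l/8) = 7/4 + l/8)
G = -779625/4 (G = ((-6 + (-8)³) + (7/4 + (⅛)*5))*(222 + 156) = ((-6 - 512) + (7/4 + 5/8))*378 = (-518 + 19/8)*378 = -4125/8*378 = -779625/4 ≈ -1.9491e+5)
249*(-328) + G = 249*(-328) - 779625/4 = -81672 - 779625/4 = -1106313/4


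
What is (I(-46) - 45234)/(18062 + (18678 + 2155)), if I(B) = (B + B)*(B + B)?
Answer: -7354/7779 ≈ -0.94537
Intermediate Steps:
I(B) = 4*B**2 (I(B) = (2*B)*(2*B) = 4*B**2)
(I(-46) - 45234)/(18062 + (18678 + 2155)) = (4*(-46)**2 - 45234)/(18062 + (18678 + 2155)) = (4*2116 - 45234)/(18062 + 20833) = (8464 - 45234)/38895 = -36770*1/38895 = -7354/7779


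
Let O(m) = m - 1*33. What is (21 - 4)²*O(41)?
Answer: 2312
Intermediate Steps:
O(m) = -33 + m (O(m) = m - 33 = -33 + m)
(21 - 4)²*O(41) = (21 - 4)²*(-33 + 41) = 17²*8 = 289*8 = 2312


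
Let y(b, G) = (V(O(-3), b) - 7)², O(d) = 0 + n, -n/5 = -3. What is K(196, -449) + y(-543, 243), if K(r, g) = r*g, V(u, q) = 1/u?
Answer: -19790084/225 ≈ -87956.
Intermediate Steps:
n = 15 (n = -5*(-3) = 15)
O(d) = 15 (O(d) = 0 + 15 = 15)
V(u, q) = 1/u
y(b, G) = 10816/225 (y(b, G) = (1/15 - 7)² = (-104/15)² = 10816/225)
K(r, g) = g*r
K(196, -449) + y(-543, 243) = -449*196 + 10816/225 = -88004 + 10816/225 = -19790084/225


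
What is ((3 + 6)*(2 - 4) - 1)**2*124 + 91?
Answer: 44855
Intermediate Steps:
((3 + 6)*(2 - 4) - 1)**2*124 + 91 = (9*(-2) - 1)**2*124 + 91 = (-18 - 1)**2*124 + 91 = (-19)**2*124 + 91 = 361*124 + 91 = 44764 + 91 = 44855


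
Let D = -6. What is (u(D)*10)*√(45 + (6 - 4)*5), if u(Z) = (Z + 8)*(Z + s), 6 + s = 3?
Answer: -180*√55 ≈ -1334.9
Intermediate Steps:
s = -3 (s = -6 + 3 = -3)
u(Z) = (-3 + Z)*(8 + Z) (u(Z) = (Z + 8)*(Z - 3) = (8 + Z)*(-3 + Z) = (-3 + Z)*(8 + Z))
(u(D)*10)*√(45 + (6 - 4)*5) = ((-24 + (-6)² + 5*(-6))*10)*√(45 + (6 - 4)*5) = ((-24 + 36 - 30)*10)*√(45 + 2*5) = (-18*10)*√(45 + 10) = -180*√55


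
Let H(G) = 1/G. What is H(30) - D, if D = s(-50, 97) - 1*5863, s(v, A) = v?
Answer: 177391/30 ≈ 5913.0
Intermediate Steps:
D = -5913 (D = -50 - 1*5863 = -50 - 5863 = -5913)
H(30) - D = 1/30 - 1*(-5913) = 1/30 + 5913 = 177391/30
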